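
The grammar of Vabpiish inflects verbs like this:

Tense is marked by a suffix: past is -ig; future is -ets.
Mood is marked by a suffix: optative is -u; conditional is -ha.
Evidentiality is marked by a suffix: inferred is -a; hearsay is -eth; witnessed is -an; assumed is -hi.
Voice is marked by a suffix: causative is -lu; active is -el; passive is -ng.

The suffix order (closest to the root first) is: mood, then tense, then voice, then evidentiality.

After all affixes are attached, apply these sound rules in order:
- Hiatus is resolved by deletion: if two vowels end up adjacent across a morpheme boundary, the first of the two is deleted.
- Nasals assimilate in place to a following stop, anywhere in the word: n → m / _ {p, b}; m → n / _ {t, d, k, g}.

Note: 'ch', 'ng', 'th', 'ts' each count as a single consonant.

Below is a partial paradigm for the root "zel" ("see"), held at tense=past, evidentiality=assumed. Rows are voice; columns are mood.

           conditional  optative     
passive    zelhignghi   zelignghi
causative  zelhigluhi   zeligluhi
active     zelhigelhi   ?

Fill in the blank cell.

Attach mood optative -u → zelu.
Attach tense past -ig → zeluig.
Attach voice active -el → zeluigel.
Attach evidentiality assumed -hi → zeluigelhi.
Apply vowel deletion: zeluigelhi → zeligelhi.
Nasal assimilation: no change.

zeligelhi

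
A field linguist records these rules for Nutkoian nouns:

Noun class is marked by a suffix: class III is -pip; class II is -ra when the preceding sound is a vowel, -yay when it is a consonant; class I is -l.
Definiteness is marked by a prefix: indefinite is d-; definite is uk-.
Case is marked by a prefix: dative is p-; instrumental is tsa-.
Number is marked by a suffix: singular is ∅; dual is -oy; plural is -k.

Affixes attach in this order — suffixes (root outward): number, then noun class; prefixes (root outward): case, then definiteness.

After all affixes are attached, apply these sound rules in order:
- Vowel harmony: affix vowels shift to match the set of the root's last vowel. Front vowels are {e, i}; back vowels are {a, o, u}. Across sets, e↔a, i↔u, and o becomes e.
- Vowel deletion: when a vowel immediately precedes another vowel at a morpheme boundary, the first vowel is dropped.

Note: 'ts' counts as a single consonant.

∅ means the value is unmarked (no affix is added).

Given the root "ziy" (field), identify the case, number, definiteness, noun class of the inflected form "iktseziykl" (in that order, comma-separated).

Segment: uk-tsa-ziy-k-l.
case: tsa- → instrumental.
number: -k → plural.
definiteness: uk- → definite.
noun class: -l → class I.

instrumental, plural, definite, class I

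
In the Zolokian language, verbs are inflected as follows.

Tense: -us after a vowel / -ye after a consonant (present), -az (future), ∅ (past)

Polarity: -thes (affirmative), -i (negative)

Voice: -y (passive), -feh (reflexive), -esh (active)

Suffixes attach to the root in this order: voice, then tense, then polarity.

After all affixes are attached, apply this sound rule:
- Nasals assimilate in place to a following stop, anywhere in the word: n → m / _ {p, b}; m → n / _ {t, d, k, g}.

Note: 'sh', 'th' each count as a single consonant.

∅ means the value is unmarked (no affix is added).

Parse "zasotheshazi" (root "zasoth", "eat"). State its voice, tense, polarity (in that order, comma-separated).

active, future, negative

Segment: zasoth-esh-az-i.
voice: -esh → active.
tense: -az → future.
polarity: -i → negative.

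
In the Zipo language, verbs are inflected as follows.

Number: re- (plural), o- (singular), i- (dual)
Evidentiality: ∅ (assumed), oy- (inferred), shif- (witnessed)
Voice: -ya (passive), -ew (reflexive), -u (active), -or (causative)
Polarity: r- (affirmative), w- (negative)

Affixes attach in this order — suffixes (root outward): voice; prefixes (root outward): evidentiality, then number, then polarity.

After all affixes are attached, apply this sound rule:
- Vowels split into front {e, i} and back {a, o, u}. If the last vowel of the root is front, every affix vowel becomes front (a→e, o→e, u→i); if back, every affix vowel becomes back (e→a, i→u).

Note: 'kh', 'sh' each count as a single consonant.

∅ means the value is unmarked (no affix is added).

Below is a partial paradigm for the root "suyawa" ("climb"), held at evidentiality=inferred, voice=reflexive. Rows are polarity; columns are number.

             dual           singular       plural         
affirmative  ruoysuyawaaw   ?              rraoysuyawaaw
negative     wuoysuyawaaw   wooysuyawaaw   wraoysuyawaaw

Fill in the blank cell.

Attach evidentiality inferred oy- → oysuyawa.
Attach number singular o- → ooysuyawa.
Attach voice reflexive -ew → ooysuyawaew.
Attach polarity affirmative r- → rooysuyawaew.
Apply vowel harmony: rooysuyawaew → rooysuyawaaw.

rooysuyawaaw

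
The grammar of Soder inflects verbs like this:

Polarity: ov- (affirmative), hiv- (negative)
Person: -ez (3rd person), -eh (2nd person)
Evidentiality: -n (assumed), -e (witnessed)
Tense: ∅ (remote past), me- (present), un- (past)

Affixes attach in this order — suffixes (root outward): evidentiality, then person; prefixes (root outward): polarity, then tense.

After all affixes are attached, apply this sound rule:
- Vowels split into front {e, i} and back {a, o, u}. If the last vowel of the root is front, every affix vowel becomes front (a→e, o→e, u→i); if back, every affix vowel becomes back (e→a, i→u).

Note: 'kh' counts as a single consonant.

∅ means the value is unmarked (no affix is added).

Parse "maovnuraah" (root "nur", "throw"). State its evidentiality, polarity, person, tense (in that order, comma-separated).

witnessed, affirmative, 2nd person, present

Segment: me-ov-nur-e-eh.
evidentiality: -e → witnessed.
polarity: ov- → affirmative.
person: -eh → 2nd person.
tense: me- → present.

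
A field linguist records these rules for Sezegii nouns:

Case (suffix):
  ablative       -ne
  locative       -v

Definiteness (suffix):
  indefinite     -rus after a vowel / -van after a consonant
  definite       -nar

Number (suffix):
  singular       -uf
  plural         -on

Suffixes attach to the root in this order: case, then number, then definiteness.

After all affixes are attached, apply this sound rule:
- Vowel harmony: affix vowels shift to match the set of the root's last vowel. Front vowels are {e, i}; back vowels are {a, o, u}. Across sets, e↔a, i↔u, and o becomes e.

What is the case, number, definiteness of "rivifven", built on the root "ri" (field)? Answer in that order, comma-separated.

locative, singular, indefinite

Segment: ri-v-uf-van.
case: -v → locative.
number: -uf → singular.
definiteness: -rus/van → indefinite.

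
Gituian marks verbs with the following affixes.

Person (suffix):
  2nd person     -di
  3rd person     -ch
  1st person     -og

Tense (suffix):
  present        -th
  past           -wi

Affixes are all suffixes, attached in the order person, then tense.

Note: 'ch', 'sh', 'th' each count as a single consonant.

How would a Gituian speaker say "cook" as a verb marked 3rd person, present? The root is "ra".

rachth

Attach person 3rd person -ch → rach.
Attach tense present -th → rachth.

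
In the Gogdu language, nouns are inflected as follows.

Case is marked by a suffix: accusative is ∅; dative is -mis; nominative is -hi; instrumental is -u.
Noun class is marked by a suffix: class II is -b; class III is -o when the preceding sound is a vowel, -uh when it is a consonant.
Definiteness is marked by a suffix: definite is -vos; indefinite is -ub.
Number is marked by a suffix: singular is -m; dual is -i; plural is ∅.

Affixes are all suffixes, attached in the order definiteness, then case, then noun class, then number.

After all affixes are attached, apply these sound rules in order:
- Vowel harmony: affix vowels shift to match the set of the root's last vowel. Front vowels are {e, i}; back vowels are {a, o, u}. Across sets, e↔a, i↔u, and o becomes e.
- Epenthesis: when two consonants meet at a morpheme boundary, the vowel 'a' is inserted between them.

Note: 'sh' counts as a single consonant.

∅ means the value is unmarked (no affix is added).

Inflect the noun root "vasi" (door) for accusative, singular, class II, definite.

Attach definiteness definite -vos → vasivos.
case = accusative: zero marking, form stays vasivos.
Attach noun class class II -b → vasivosb.
Attach number singular -m → vasivosbm.
Apply vowel harmony: vasivosbm → vasivesbm.
Apply epenthesis: vasivesbm → vasivesabam.

vasivesabam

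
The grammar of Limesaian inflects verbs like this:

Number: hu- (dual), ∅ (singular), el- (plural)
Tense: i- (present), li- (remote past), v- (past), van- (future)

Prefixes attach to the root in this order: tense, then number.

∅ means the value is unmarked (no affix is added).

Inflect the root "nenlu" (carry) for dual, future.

Attach tense future van- → vannenlu.
Attach number dual hu- → huvannenlu.

huvannenlu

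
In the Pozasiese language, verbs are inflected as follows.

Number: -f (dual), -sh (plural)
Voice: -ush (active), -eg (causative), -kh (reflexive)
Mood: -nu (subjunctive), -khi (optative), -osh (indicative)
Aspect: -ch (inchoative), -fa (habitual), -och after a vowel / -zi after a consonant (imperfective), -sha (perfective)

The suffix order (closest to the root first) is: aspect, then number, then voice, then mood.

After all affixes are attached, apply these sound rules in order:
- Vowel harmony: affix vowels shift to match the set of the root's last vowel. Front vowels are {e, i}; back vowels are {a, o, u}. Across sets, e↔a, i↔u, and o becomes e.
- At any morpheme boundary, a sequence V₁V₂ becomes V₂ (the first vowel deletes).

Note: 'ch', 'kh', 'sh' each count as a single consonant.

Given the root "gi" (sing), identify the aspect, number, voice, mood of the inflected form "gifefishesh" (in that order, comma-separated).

Segment: gi-fa-f-ush-osh.
aspect: -fa → habitual.
number: -f → dual.
voice: -ush → active.
mood: -osh → indicative.

habitual, dual, active, indicative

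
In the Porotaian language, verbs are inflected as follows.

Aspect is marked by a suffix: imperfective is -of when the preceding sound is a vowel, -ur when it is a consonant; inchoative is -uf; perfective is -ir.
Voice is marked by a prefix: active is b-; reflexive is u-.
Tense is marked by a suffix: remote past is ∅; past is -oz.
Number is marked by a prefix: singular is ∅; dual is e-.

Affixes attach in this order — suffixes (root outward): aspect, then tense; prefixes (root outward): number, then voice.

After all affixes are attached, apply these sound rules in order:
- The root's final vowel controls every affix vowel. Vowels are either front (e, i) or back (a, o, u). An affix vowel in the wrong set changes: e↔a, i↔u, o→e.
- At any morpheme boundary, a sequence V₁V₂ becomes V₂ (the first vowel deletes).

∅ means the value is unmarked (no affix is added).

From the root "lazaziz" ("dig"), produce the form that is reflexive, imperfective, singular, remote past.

Attach aspect imperfective -ur (after consonant 'z') → lazazizur.
tense = remote past: zero marking, form stays lazazizur.
number = singular: zero marking, form stays lazazizur.
Attach voice reflexive u- → ulazazizur.
Apply vowel harmony: ulazazizur → ilazazizir.
Vowel deletion: no change.

ilazazizir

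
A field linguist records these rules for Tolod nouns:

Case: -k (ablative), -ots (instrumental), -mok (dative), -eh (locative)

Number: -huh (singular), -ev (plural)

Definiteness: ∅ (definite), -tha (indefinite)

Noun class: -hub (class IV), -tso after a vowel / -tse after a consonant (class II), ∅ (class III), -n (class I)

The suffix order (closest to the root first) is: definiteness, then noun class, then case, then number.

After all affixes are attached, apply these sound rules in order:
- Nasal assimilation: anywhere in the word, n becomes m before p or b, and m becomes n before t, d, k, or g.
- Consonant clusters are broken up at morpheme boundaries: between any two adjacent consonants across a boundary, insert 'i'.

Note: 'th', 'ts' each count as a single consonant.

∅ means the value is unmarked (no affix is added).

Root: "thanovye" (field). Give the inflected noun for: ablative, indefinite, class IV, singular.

Attach definiteness indefinite -tha → thanovyetha.
Attach noun class class IV -hub → thanovyethahub.
Attach case ablative -k → thanovyethahubk.
Attach number singular -huh → thanovyethahubkhuh.
Nasal assimilation: no change.
Apply epenthesis: thanovyethahubkhuh → thanovyethahubikihuh.

thanovyethahubikihuh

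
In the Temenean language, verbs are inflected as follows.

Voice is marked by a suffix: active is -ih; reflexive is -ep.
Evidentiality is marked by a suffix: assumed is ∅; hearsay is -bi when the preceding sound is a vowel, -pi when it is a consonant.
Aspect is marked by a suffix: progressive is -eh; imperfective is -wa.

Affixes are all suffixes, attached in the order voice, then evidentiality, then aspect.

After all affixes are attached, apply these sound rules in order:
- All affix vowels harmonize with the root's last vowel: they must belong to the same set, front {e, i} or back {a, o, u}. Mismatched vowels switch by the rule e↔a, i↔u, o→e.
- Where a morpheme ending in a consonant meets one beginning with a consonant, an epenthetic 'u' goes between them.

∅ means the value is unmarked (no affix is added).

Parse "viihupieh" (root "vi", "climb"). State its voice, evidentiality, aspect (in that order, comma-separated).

Segment: vi-ih-pi-eh.
voice: -ih → active.
evidentiality: -bi/pi → hearsay.
aspect: -eh → progressive.

active, hearsay, progressive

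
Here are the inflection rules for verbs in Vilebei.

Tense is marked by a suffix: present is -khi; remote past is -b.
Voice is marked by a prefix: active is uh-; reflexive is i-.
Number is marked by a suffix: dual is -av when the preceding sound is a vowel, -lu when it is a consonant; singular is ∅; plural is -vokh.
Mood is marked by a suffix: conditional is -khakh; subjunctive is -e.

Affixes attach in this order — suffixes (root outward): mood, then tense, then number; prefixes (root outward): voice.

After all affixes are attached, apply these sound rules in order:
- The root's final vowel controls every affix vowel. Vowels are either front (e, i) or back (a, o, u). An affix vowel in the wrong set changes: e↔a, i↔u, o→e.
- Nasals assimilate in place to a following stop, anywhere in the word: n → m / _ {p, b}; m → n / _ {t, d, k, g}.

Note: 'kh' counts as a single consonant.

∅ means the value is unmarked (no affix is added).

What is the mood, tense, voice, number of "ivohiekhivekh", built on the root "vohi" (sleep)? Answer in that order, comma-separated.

subjunctive, present, reflexive, plural

Segment: i-vohi-e-khi-vokh.
mood: -e → subjunctive.
tense: -khi → present.
voice: i- → reflexive.
number: -vokh → plural.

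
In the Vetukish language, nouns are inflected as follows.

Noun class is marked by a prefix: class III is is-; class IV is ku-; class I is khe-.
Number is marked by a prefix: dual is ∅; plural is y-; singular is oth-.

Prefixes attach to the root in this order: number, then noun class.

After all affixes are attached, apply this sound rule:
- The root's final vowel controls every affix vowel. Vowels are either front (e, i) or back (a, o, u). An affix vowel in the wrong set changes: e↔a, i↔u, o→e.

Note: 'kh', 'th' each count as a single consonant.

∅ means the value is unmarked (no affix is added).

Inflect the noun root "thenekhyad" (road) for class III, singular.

Attach number singular oth- → oththenekhyad.
Attach noun class class III is- → isoththenekhyad.
Apply vowel harmony: isoththenekhyad → usoththenekhyad.

usoththenekhyad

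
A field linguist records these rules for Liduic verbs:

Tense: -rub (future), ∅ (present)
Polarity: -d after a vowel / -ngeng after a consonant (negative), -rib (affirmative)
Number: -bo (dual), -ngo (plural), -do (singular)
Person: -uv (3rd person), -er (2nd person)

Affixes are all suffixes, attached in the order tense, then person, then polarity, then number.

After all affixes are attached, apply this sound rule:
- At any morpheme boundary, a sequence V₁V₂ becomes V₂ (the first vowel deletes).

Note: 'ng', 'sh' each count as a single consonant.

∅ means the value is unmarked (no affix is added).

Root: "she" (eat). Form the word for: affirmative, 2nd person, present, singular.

sherribdo

tense = present: zero marking, form stays she.
Attach person 2nd person -er → sheer.
Attach polarity affirmative -rib → sheerrib.
Attach number singular -do → sheerribdo.
Apply vowel deletion: sheerribdo → sherribdo.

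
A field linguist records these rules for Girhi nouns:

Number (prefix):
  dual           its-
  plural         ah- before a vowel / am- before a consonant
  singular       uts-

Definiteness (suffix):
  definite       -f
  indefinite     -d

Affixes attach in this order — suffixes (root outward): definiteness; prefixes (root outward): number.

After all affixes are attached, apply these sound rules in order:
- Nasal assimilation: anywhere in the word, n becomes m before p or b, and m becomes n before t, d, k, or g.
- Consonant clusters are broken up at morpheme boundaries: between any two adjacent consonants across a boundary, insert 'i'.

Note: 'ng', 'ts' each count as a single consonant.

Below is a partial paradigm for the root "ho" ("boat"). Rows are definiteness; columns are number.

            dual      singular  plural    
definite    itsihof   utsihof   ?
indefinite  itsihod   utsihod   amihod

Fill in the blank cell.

amihof

Attach definiteness definite -f → hof.
Attach number plural am- (before consonant 'h') → amhof.
Nasal assimilation: no change.
Apply epenthesis: amhof → amihof.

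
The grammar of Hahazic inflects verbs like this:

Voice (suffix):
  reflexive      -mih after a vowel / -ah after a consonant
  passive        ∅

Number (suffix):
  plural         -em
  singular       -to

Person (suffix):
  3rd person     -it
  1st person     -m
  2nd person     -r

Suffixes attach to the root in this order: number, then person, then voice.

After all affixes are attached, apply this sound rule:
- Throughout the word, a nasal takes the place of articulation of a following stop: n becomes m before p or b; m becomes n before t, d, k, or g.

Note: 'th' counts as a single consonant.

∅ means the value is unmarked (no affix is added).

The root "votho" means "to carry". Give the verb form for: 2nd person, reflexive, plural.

vothoemrah

Attach number plural -em → vothoem.
Attach person 2nd person -r → vothoemr.
Attach voice reflexive -ah (after consonant 'r') → vothoemrah.
Nasal assimilation: no change.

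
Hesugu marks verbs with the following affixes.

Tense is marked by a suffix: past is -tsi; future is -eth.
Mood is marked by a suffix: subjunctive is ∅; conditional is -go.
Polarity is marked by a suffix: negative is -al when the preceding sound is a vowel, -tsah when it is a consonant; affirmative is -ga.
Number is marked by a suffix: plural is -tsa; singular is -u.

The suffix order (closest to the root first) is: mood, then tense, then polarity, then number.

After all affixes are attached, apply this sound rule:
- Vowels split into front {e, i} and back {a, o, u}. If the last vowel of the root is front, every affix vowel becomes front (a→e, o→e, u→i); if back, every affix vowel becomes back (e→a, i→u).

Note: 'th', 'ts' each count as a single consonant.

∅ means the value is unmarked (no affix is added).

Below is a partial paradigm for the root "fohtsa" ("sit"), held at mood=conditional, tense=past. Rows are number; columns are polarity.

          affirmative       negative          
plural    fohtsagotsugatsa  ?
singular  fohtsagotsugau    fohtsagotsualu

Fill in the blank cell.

fohtsagotsualtsa

Attach mood conditional -go → fohtsago.
Attach tense past -tsi → fohtsagotsi.
Attach polarity negative -al (after vowel 'i') → fohtsagotsial.
Attach number plural -tsa → fohtsagotsialtsa.
Apply vowel harmony: fohtsagotsialtsa → fohtsagotsualtsa.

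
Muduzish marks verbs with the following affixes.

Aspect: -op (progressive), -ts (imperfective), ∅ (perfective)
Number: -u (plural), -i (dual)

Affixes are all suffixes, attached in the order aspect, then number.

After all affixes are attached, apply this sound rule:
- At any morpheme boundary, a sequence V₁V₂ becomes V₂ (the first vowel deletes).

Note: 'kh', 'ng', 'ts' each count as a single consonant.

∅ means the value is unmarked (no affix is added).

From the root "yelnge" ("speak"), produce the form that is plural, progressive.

Attach aspect progressive -op → yelngeop.
Attach number plural -u → yelngeopu.
Apply vowel deletion: yelngeopu → yelngopu.

yelngopu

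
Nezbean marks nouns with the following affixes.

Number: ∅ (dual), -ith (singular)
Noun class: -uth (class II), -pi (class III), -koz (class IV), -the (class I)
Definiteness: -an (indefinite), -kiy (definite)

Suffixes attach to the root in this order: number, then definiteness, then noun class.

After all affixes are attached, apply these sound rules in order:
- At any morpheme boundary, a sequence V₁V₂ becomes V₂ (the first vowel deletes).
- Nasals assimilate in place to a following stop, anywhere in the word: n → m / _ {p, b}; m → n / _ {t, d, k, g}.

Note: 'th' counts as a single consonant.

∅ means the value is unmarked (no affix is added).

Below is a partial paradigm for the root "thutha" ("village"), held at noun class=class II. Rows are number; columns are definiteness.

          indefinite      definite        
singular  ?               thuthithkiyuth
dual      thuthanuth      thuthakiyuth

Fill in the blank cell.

Attach number singular -ith → thuthaith.
Attach definiteness indefinite -an → thuthaithan.
Attach noun class class II -uth → thuthaithanuth.
Apply vowel deletion: thuthaithanuth → thuthithanuth.
Nasal assimilation: no change.

thuthithanuth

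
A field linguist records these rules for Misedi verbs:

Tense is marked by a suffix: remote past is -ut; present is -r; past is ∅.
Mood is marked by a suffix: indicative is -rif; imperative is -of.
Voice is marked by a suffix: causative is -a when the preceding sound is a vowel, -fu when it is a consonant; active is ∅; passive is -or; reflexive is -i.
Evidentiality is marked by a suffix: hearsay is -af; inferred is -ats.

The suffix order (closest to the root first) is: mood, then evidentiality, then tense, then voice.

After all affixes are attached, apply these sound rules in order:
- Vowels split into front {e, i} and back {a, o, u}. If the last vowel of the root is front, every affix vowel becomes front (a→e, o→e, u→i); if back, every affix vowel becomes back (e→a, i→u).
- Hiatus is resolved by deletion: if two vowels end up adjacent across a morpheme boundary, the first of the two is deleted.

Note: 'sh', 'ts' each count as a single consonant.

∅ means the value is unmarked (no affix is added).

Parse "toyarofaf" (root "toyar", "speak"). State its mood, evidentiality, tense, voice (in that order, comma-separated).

imperative, hearsay, past, active

Segment: toyar-of-af.
mood: -of → imperative.
evidentiality: -af → hearsay.
tense: ∅ → past.
voice: ∅ → active.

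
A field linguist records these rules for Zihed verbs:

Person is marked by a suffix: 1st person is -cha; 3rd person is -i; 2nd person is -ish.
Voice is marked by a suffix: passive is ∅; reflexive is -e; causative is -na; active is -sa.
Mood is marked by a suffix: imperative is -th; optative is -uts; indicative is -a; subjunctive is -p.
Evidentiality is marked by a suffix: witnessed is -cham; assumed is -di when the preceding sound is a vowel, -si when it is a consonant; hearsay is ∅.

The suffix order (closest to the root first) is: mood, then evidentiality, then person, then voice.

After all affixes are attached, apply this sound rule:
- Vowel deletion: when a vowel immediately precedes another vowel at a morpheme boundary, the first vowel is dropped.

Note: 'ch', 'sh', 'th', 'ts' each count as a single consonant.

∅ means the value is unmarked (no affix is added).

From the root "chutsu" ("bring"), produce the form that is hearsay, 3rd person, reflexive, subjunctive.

chutsupe

Attach mood subjunctive -p → chutsup.
evidentiality = hearsay: zero marking, form stays chutsup.
Attach person 3rd person -i → chutsupi.
Attach voice reflexive -e → chutsupie.
Apply vowel deletion: chutsupie → chutsupe.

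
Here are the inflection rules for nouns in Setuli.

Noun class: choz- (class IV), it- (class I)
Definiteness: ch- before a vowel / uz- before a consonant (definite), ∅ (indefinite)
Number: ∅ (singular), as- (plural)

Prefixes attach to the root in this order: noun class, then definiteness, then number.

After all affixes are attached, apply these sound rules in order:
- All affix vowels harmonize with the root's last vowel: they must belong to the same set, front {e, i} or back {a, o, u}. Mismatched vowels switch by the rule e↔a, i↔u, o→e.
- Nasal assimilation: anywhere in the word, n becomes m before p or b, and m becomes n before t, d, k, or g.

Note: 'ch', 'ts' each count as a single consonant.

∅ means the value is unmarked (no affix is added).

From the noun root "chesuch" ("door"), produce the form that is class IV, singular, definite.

uzchozchesuch

Attach noun class class IV choz- → chozchesuch.
Attach definiteness definite uz- (before consonant 'ch') → uzchozchesuch.
number = singular: zero marking, form stays uzchozchesuch.
Vowel harmony: no change.
Nasal assimilation: no change.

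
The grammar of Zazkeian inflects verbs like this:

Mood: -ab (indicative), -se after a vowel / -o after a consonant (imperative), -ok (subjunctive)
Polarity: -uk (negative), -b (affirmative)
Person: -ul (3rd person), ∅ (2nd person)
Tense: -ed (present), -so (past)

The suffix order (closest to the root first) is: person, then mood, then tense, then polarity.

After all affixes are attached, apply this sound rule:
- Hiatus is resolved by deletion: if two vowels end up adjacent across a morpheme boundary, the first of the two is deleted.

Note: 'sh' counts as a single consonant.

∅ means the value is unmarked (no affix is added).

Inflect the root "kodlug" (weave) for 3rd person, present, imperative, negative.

kodluguleduk

Attach person 3rd person -ul → kodlugul.
Attach mood imperative -o (after consonant 'l') → kodlugulo.
Attach tense present -ed → kodluguloed.
Attach polarity negative -uk → kodluguloeduk.
Apply vowel deletion: kodluguloeduk → kodluguleduk.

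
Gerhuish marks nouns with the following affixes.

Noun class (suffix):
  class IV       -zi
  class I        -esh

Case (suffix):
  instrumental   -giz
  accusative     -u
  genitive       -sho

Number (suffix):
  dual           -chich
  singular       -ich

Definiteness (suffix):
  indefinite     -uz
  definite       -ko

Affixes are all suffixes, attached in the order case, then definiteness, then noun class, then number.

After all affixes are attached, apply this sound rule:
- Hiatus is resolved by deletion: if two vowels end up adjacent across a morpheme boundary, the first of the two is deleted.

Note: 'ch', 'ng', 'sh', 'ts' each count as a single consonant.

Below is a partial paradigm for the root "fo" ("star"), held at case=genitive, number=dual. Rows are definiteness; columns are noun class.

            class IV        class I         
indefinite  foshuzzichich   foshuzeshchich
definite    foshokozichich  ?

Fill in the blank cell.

foshokeshchich

Attach case genitive -sho → fosho.
Attach definiteness definite -ko → foshoko.
Attach noun class class I -esh → foshokoesh.
Attach number dual -chich → foshokoeshchich.
Apply vowel deletion: foshokoeshchich → foshokeshchich.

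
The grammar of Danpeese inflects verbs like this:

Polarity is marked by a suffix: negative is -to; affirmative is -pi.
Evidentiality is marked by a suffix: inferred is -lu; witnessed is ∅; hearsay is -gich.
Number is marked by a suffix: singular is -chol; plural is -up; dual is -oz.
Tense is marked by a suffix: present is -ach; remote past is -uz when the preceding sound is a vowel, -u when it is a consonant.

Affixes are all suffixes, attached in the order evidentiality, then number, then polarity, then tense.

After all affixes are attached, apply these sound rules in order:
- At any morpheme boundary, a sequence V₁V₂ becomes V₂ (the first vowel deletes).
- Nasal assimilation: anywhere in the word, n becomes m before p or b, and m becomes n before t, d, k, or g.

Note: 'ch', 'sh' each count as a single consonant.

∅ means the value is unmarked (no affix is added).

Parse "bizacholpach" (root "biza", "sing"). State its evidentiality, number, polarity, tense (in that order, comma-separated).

witnessed, singular, affirmative, present

Segment: biza-chol-pi-ach.
evidentiality: ∅ → witnessed.
number: -chol → singular.
polarity: -pi → affirmative.
tense: -ach → present.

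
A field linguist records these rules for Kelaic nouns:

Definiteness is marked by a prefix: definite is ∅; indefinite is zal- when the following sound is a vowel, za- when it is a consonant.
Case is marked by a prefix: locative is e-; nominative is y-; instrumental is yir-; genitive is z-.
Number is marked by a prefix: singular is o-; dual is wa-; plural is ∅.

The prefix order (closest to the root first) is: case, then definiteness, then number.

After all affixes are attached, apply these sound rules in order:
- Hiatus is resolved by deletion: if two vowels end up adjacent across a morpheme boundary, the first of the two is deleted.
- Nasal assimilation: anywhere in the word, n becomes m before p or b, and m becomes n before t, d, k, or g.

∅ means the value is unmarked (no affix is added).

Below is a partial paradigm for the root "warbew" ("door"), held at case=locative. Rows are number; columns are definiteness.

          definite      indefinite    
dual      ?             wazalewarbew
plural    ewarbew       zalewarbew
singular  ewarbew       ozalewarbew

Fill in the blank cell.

Attach case locative e- → ewarbew.
definiteness = definite: zero marking, form stays ewarbew.
Attach number dual wa- → waewarbew.
Apply vowel deletion: waewarbew → wewarbew.
Nasal assimilation: no change.

wewarbew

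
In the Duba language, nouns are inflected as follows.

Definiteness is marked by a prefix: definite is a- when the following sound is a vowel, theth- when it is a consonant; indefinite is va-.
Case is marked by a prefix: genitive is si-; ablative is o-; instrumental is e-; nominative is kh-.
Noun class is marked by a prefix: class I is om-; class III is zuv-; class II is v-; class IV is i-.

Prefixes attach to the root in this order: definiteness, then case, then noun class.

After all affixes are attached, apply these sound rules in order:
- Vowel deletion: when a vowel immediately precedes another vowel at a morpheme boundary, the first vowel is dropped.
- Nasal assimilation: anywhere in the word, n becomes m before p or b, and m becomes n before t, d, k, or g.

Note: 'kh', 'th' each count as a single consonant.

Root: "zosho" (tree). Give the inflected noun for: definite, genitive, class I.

Attach definiteness definite theth- (before consonant 'z') → thethzosho.
Attach case genitive si- → sithethzosho.
Attach noun class class I om- → omsithethzosho.
Vowel deletion: no change.
Nasal assimilation: no change.

omsithethzosho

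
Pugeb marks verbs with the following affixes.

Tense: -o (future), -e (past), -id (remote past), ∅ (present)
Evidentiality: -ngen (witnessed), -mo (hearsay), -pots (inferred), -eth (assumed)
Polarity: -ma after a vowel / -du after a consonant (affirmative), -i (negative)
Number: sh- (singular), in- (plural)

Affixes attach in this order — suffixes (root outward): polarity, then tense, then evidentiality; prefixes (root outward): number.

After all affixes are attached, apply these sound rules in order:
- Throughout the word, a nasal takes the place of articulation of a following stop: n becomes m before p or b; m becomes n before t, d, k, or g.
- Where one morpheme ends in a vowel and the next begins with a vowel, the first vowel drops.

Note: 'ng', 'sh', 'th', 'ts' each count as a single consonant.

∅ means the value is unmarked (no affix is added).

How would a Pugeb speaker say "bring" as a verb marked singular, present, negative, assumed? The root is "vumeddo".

Attach polarity negative -i → vumeddoi.
Attach number singular sh- → shvumeddoi.
tense = present: zero marking, form stays shvumeddoi.
Attach evidentiality assumed -eth → shvumeddoieth.
Nasal assimilation: no change.
Apply vowel deletion: shvumeddoieth → shvumeddeth.

shvumeddeth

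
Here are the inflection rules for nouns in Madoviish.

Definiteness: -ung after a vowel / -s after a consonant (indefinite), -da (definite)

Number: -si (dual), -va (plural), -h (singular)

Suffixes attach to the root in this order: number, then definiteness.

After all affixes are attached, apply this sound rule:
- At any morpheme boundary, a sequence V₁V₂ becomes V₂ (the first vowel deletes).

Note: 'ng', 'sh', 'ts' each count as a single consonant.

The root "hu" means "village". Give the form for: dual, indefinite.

Attach number dual -si → husi.
Attach definiteness indefinite -ung (after vowel 'i') → husiung.
Apply vowel deletion: husiung → husung.

husung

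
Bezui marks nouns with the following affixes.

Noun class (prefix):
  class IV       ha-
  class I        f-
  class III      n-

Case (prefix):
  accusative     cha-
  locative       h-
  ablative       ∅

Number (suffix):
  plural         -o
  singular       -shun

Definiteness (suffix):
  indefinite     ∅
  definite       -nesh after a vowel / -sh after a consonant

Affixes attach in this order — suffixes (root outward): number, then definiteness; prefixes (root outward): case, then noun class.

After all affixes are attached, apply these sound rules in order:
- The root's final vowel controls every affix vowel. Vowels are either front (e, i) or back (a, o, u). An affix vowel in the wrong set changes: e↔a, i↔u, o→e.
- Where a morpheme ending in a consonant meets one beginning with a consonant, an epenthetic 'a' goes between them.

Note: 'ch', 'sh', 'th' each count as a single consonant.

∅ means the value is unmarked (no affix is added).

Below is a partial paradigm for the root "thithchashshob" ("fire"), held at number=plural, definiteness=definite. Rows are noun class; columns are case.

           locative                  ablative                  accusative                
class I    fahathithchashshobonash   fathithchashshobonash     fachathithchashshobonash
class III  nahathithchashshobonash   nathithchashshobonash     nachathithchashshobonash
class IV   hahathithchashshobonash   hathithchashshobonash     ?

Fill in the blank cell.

hachathithchashshobonash

Attach case accusative cha- → chathithchashshob.
Attach number plural -o → chathithchashshobo.
Attach definiteness definite -nesh (after vowel 'o') → chathithchashshobonesh.
Attach noun class class IV ha- → hachathithchashshobonesh.
Apply vowel harmony: hachathithchashshobonesh → hachathithchashshobonash.
Epenthesis: no change.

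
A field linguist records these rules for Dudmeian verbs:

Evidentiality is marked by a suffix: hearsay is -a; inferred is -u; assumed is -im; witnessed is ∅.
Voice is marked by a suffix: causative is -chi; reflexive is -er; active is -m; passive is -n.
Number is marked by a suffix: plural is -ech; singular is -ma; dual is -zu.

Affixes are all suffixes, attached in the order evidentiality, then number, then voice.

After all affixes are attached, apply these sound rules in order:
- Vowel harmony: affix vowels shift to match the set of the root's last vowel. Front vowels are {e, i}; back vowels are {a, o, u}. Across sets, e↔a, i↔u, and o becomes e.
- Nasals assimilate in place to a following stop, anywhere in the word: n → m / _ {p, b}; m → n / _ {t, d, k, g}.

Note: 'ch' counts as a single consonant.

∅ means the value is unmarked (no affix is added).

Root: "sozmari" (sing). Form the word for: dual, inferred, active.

sozmariizim

Attach evidentiality inferred -u → sozmariu.
Attach number dual -zu → sozmariuzu.
Attach voice active -m → sozmariuzum.
Apply vowel harmony: sozmariuzum → sozmariizim.
Nasal assimilation: no change.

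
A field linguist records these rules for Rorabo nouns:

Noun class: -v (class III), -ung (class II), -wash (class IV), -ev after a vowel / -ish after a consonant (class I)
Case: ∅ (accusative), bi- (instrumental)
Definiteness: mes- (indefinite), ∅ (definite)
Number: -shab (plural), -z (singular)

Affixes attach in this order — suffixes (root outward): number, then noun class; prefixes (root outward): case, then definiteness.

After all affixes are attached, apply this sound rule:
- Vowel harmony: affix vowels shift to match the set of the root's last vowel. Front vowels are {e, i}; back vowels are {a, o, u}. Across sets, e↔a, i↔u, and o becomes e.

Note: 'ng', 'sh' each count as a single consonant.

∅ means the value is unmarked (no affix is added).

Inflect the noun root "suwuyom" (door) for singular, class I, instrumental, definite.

Attach number singular -z → suwuyomz.
Attach case instrumental bi- → bisuwuyomz.
definiteness = definite: zero marking, form stays bisuwuyomz.
Attach noun class class I -ish (after consonant 'z') → bisuwuyomzish.
Apply vowel harmony: bisuwuyomzish → busuwuyomzush.

busuwuyomzush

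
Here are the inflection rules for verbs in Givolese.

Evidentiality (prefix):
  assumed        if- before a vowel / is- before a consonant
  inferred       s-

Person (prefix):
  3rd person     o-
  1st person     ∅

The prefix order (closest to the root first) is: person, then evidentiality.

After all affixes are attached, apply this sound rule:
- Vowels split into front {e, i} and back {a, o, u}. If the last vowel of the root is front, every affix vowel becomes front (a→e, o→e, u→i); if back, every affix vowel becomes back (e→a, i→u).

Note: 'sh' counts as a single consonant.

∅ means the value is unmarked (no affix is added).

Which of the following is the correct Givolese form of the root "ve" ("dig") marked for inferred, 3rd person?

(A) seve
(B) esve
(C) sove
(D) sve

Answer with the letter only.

A

Attach person 3rd person o- → ove.
Attach evidentiality inferred s- → sove.
Apply vowel harmony: sove → seve.
So the correct form is seve, option (A).
(C) sove is wrong: it fails to apply the sound rule(s).
(D) sve is wrong: it uses 1st person instead of 3rd person for person.
(B) esve is wrong: it has the affixes in the wrong order.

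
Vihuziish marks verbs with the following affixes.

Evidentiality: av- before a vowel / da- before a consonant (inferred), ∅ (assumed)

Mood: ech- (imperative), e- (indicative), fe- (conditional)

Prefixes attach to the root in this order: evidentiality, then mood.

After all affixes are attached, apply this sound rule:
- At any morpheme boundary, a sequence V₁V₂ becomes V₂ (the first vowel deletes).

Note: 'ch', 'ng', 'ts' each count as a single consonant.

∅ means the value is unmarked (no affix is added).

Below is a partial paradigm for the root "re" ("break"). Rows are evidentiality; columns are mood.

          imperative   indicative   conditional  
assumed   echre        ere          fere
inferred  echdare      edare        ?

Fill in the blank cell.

fedare

Attach evidentiality inferred da- (before consonant 'r') → dare.
Attach mood conditional fe- → fedare.
Vowel deletion: no change.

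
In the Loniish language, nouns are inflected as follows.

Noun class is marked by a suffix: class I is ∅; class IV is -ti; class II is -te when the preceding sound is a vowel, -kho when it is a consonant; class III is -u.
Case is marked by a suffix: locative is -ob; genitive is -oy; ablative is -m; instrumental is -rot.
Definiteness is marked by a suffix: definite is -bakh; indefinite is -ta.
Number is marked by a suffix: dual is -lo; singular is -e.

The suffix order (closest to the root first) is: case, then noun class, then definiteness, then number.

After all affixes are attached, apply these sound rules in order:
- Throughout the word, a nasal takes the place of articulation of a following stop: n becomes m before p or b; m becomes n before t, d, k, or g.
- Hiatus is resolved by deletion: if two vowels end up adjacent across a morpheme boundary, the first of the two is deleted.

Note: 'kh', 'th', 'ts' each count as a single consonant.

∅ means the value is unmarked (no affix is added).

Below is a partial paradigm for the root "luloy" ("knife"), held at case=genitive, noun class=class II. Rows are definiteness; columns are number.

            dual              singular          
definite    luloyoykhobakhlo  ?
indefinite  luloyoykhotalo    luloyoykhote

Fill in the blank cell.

luloyoykhobakhe

Attach case genitive -oy → luloyoy.
Attach noun class class II -kho (after consonant 'y') → luloyoykho.
Attach definiteness definite -bakh → luloyoykhobakh.
Attach number singular -e → luloyoykhobakhe.
Nasal assimilation: no change.
Vowel deletion: no change.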